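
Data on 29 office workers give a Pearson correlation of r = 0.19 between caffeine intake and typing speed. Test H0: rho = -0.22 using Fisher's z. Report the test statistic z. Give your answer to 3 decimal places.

2.121

z_r = atanh(0.19) = 0.192337,  z_0 = atanh(-0.22) = -0.223656
SE = 1/√(n−3) = 1/√26 = 0.196116
z = (z_r − z_0)/SE = (0.192337 − (-0.223656)) / 0.196116 = 0.415993 / 0.196116 = 2.121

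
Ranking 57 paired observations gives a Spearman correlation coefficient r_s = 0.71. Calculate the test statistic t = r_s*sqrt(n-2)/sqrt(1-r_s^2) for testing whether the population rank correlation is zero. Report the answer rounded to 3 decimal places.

t = r_s·√(n−2) / √(1−r_s²) with r_s = 0.71, n = 57
  = 0.71·√55 / √(1 − 0.5041)
  = 0.71·7.416198 / 0.704202
  = 5.265501 / 0.704202 = 7.477

7.477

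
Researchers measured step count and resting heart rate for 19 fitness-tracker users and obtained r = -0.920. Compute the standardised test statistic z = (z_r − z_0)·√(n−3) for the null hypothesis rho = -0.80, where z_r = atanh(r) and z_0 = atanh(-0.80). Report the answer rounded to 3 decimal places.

Fisher z: atanh(-0.920) = -1.589027, atanh(-0.80) = -1.098612
z = (z_r − z_0)·√(n−3) = (-1.589027 − (-1.098612))·√16 = -0.490415 · 4.000000 = -1.962

-1.962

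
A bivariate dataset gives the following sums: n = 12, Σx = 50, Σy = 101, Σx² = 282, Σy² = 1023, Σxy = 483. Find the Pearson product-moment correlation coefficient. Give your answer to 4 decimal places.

0.5508

S_xy = nΣxy − ΣxΣy = 12·483 − 50·101 = 5796 − 5050 = 746
S_xx = nΣx² − (Σx)² = 12·282 − 50² = 3384 − 2500 = 884
S_yy = nΣy² − (Σy)² = 12·1023 − 101² = 12276 − 10201 = 2075
r = S_xy / √(S_xx·S_yy) = 746 / √(884·2075) = 746 / √1834300 = 746 / 1354.3633 = 0.5508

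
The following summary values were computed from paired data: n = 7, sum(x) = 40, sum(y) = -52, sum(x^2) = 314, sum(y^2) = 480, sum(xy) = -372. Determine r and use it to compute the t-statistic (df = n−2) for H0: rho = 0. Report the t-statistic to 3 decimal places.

-3.415

Numerator: nΣxy − (Σx)(Σy) = 7·(-372) − (40)(-52) = -524
Denominator: √[(nΣx²−(Σx)²)(nΣy²−(Σy)²)]
  nΣx²−(Σx)² = 7·314 − 1600 = 598;  nΣy²−(Σy)² = 7·480 − 2704 = 656
  √(598·656) = √392288 = 626.3290
r = -524 / 626.3290 = -0.8366
t = r·√(n−2)/√(1−r²) = -0.8366·√5 / √(1−0.699900) = -1.870694 / 0.547814 = -3.415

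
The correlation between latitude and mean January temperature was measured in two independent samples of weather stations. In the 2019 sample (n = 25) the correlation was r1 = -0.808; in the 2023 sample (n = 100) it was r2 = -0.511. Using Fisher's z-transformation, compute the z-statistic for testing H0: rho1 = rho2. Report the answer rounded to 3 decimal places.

-2.359

Fisher z-transforms: z1 = atanh(-0.808) = -1.121241, z2 = atanh(-0.511) = -0.564082; difference d = -0.557159
Var(d) = 1/22 + 1/97 = 0.0454545 + 0.0103093 = 0.0557638
z = d/√Var(d) = -0.557159 / √0.0557638 = -0.557159 / 0.236144 = -2.359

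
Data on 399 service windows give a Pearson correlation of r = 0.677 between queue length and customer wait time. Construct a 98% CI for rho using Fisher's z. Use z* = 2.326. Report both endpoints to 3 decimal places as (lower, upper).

Fisher z: z_r = atanh(r) = ½·ln((1+0.677)/(1−0.677)) = 0.823555
SE(z) = 1/√(n−3) = 1/√396 = 0.050252
98% ⇒ z* = 2.326; margin = 2.326·0.050252 = 0.116886
CI on z-scale: (0.706669, 0.940441)
Back-transform: tanh(0.706669) = 0.608584, tanh(0.940441) = 0.735425

(0.609, 0.735)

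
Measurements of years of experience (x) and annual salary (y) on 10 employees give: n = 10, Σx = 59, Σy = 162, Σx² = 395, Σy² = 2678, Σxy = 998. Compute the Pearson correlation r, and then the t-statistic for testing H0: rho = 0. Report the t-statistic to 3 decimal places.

S_xy = nΣxy − ΣxΣy = 10·998 − 59·162 = 9980 − 9558 = 422
S_xx = nΣx² − (Σx)² = 10·395 − 59² = 3950 − 3481 = 469
S_yy = nΣy² − (Σy)² = 10·2678 − 162² = 26780 − 26244 = 536
r = S_xy / √(S_xx·S_yy) = 422 / √(469·536) = 422 / √251384 = 422 / 501.3821 = 0.8417
t = r·√(n−2)/√(1−r²) = 0.8417·√8 / √(1−0.708459) = 2.380687 / 0.539945 = 4.409

4.409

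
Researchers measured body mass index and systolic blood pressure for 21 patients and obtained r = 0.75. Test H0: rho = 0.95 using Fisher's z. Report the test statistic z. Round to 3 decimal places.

z_r = atanh(0.75) = 0.972955,  z_0 = atanh(0.95) = 1.831781
SE = 1/√(n−3) = 1/√18 = 0.235702
z = (z_r − z_0)/SE = (0.972955 − 1.831781) / 0.235702 = -0.858826 / 0.235702 = -3.644

-3.644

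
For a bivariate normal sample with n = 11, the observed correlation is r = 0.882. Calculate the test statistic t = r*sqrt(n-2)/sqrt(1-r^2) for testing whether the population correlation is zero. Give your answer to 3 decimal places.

t = r·√(n−2) / √(1−r²) with r = 0.882, n = 11
  = 0.882·√9 / √(1 − 0.777924)
  = 0.882·3.000000 / 0.471249
  = 2.646000 / 0.471249 = 5.615

5.615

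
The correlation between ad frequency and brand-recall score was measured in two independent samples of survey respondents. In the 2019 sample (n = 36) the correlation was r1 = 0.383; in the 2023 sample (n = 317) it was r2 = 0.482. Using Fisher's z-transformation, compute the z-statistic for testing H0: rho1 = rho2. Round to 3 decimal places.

z1 = atanh(0.383) = 0.403571,  z2 = atanh(0.482) = 0.525586
SE = √(1/(n1−3) + 1/(n2−3)) = √(1/33 + 1/314) = √(0.0303030 + 0.0031847) = √0.0334877 = 0.182996
z = (z1 − z2)/SE = (0.403571 − 0.525586) / 0.182996 = -0.122015 / 0.182996 = -0.667

-0.667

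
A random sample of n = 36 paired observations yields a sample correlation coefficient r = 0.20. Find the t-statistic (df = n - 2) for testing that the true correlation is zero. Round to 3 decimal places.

1.190

t = r·√(n−2) / √(1−r²) with r = 0.20, n = 36
  = 0.20·√34 / √(1 − 0.0400)
  = 0.20·5.830952 / 0.979796
  = 1.166190 / 0.979796 = 1.190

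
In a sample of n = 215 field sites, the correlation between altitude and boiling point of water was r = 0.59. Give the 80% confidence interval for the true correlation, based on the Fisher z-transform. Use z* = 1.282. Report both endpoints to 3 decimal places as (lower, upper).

z_r = atanh(0.59) = 0.677666;  SE = 1/√(n−3) = 1/√212 = 0.068680
z-limits: 0.677666 ± 1.282·0.068680 = 0.677666 ± 0.088048 = [0.589618, 0.765714]
ρ-limits: (tanh 0.589618, tanh 0.765714) = (0.530, 0.644)

(0.530, 0.644)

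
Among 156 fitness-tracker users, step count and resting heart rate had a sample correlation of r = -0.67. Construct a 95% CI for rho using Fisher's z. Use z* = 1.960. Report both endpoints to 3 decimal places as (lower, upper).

(-0.748, -0.573)

z_r = atanh(-0.67) = -0.810743;  SE = 1/√(n−3) = 1/√153 = 0.080845
z-limits: -0.810743 ± 1.960·0.080845 = -0.810743 ± 0.158456 = [-0.969199, -0.652287]
ρ-limits: (tanh -0.969199, tanh -0.652287) = (-0.748, -0.573)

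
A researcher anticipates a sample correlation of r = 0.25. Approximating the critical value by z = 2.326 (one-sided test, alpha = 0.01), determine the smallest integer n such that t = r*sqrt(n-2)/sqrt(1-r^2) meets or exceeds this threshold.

r√(n−2)/√(1−r²) ≥ 2.326  ⇔  n−2 ≥ (2.326)²·(1−r²)/r²
(1−r²)/r² = (1−0.0625)/0.0625 = 15.0000
n ≥ 2 + 5.410276·15.0000 = 2 + 81.1541 = 83.1541
⌈83.1541⌉ = 84

84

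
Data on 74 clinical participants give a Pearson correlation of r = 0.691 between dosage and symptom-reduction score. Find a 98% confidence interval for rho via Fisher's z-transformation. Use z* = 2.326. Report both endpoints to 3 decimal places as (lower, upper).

(0.518, 0.810)

z_r = atanh(0.691) = 0.849867;  SE = 1/√(n−3) = 1/√71 = 0.118678
z-limits: 0.849867 ± 2.326·0.118678 = 0.849867 ± 0.276045 = [0.573822, 1.125912]
ρ-limits: (tanh 0.573822, tanh 1.125912) = (0.518, 0.810)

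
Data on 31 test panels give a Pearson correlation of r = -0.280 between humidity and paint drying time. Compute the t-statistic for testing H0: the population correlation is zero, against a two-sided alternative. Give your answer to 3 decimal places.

-1.571

t = r·√(n−2) / √(1−r²) with r = -0.280, n = 31
  = -0.280·√29 / √(1 − 0.078400)
  = -0.280·5.385165 / 0.960000
  = -1.507846 / 0.960000 = -1.571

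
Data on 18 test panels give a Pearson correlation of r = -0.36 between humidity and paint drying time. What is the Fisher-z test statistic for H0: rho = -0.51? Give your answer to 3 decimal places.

0.720

Fisher z: atanh(-0.36) = -0.376886, atanh(-0.51) = -0.562730
z = (z_r − z_0)·√(n−3) = (-0.376886 − (-0.562730))·√15 = 0.185844 · 3.872983 = 0.720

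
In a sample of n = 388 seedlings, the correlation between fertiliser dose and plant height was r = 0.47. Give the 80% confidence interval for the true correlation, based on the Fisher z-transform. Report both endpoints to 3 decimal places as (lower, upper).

Fisher z: z_r = atanh(r) = ½·ln((1+0.47)/(1−0.47)) = 0.510070
SE(z) = 1/√(n−3) = 1/√385 = 0.050965
80% ⇒ z* = 1.282; margin = 1.282·0.050965 = 0.065337
CI on z-scale: (0.444733, 0.575407)
Back-transform: tanh(0.444733) = 0.417560, tanh(0.575407) = 0.519319

(0.418, 0.519)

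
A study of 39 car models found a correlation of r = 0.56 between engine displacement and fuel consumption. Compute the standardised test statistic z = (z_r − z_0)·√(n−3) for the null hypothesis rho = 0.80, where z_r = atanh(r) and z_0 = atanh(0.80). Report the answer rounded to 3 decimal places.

-2.795

z_r = atanh(0.56) = 0.632833,  z_0 = atanh(0.80) = 1.098612
SE = 1/√(n−3) = 1/√36 = 0.166667
z = (z_r − z_0)/SE = (0.632833 − 1.098612) / 0.166667 = -0.465779 / 0.166667 = -2.795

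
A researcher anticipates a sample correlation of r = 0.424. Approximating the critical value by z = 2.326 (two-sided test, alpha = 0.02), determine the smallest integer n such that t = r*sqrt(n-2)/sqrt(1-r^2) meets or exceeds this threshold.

27

Need r·√(n−2)/√(1−r²) ≥ 2.326
√(n−2) ≥ 2.326·√(1−0.179776) / 0.424 = 2.326·0.905662 / 0.424 = 4.9683
n−2 ≥ 24.6840  ⇒  n ≥ 26.6840
Smallest integer n = 27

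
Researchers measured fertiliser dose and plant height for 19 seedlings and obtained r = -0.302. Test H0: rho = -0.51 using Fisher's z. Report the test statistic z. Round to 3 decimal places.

z_r = atanh(-0.302) = -0.311719,  z_0 = atanh(-0.51) = -0.562730
SE = 1/√(n−3) = 1/√16 = 0.250000
z = (z_r − z_0)/SE = (-0.311719 − (-0.562730)) / 0.250000 = 0.251011 / 0.250000 = 1.004

1.004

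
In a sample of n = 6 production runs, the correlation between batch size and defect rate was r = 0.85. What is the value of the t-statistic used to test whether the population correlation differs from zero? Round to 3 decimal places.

3.227

t = r·√(n−2) / √(1−r²) with r = 0.85, n = 6
  = 0.85·√4 / √(1 − 0.7225)
  = 0.85·2.000000 / 0.526783
  = 1.700000 / 0.526783 = 3.227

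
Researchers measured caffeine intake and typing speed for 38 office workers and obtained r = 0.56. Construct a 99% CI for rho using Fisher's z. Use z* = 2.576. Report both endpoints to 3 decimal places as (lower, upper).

(0.195, 0.789)

z_r = atanh(0.56) = 0.632833;  SE = 1/√(n−3) = 1/√35 = 0.169031
z-limits: 0.632833 ± 2.576·0.169031 = 0.632833 ± 0.435424 = [0.197409, 1.068257]
ρ-limits: (tanh 0.197409, tanh 1.068257) = (0.195, 0.789)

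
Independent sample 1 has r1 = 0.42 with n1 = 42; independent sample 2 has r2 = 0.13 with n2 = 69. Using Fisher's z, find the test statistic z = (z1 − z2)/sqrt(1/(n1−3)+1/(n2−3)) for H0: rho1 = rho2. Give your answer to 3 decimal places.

Fisher z-transforms: z1 = atanh(0.42) = 0.447692, z2 = atanh(0.13) = 0.130740; difference d = 0.316952
Var(d) = 1/39 + 1/66 = 0.0256410 + 0.0151515 = 0.0407925
z = d/√Var(d) = 0.316952 / √0.0407925 = 0.316952 / 0.201972 = 1.569

1.569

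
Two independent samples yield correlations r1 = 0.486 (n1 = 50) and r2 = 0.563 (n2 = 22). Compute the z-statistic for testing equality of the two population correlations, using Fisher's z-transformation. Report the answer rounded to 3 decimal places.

Fisher z-transforms: z1 = atanh(0.486) = 0.530810, z2 = atanh(0.563) = 0.637215; difference d = -0.106405
Var(d) = 1/47 + 1/19 = 0.0212766 + 0.0526316 = 0.0739082
z = d/√Var(d) = -0.106405 / √0.0739082 = -0.106405 / 0.271861 = -0.391

-0.391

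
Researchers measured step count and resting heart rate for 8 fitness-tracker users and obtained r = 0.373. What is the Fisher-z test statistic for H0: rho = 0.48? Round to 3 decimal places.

Fisher z: atanh(0.373) = 0.391903, atanh(0.48) = 0.522984
z = (z_r − z_0)·√(n−3) = (0.391903 − 0.522984)·√5 = -0.131081 · 2.236068 = -0.293

-0.293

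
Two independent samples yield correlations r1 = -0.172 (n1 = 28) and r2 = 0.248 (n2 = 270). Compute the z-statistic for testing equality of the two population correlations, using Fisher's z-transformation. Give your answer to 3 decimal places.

Fisher z-transforms: z1 = atanh(-0.172) = -0.173727, z2 = atanh(0.248) = 0.253281; difference d = -0.427008
Var(d) = 1/25 + 1/267 = 0.0400000 + 0.0037453 = 0.0437453
z = d/√Var(d) = -0.427008 / √0.0437453 = -0.427008 / 0.209154 = -2.042

-2.042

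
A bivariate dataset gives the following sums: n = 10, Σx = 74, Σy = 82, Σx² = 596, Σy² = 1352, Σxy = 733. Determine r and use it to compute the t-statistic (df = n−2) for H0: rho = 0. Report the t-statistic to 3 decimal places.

2.740

S_xy = nΣxy − ΣxΣy = 10·733 − 74·82 = 7330 − 6068 = 1262
S_xx = nΣx² − (Σx)² = 10·596 − 74² = 5960 − 5476 = 484
S_yy = nΣy² − (Σy)² = 10·1352 − 82² = 13520 − 6724 = 6796
r = S_xy / √(S_xx·S_yy) = 1262 / √(484·6796) = 1262 / √3289264 = 1262 / 1813.6328 = 0.6958
t = r·√(n−2)/√(1−r²) = 0.6958·√8 / √(1−0.484138) = 1.968020 / 0.718235 = 2.740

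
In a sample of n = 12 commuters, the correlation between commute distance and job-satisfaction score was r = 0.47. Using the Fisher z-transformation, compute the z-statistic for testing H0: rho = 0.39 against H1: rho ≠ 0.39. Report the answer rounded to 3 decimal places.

0.295

Fisher z: atanh(0.47) = 0.510070, atanh(0.39) = 0.411800
z = (z_r − z_0)·√(n−3) = (0.510070 − 0.411800)·√9 = 0.098270 · 3.000000 = 0.295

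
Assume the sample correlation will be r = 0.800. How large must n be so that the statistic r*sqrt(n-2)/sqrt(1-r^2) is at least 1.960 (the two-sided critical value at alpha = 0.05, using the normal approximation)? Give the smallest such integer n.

5

Need r·√(n−2)/√(1−r²) ≥ 1.960
√(n−2) ≥ 1.960·√(1−0.640000) / 0.800 = 1.960·0.600000 / 0.800 = 1.4700
n−2 ≥ 2.1609  ⇒  n ≥ 4.1609
Smallest integer n = 5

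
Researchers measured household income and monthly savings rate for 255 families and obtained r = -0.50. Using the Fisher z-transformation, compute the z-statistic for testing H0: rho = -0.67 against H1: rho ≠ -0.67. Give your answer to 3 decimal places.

4.150

z_r = atanh(-0.50) = -0.549306,  z_0 = atanh(-0.67) = -0.810743
SE = 1/√(n−3) = 1/√252 = 0.062994
z = (z_r − z_0)/SE = (-0.549306 − (-0.810743)) / 0.062994 = 0.261437 / 0.062994 = 4.150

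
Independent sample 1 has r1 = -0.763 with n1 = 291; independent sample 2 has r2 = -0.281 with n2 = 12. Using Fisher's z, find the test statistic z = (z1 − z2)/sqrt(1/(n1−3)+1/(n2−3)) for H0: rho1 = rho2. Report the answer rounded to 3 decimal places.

-2.111

z1 = atanh(-0.763) = -1.003356,  z2 = atanh(-0.281) = -0.288767
SE = √(1/(n1−3) + 1/(n2−3)) = √(1/288 + 1/9) = √(0.0034722 + 0.1111111) = √0.1145833 = 0.338502
z = (z1 − z2)/SE = (-1.003356 − (-0.288767)) / 0.338502 = -0.714589 / 0.338502 = -2.111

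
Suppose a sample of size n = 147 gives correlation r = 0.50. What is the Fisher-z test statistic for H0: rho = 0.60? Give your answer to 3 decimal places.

Fisher z: atanh(0.50) = 0.549306, atanh(0.60) = 0.693147
z = (z_r − z_0)·√(n−3) = (0.549306 − 0.693147)·√144 = -0.143841 · 12.000000 = -1.726

-1.726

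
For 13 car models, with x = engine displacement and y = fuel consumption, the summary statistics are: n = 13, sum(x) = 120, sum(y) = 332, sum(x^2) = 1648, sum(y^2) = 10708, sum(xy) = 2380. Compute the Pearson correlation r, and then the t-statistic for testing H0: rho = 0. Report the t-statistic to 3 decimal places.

-2.647

S_xy = nΣxy − ΣxΣy = 13·2380 − 120·332 = 30940 − 39840 = -8900
S_xx = nΣx² − (Σx)² = 13·1648 − 120² = 21424 − 14400 = 7024
S_yy = nΣy² − (Σy)² = 13·10708 − 332² = 139204 − 110224 = 28980
r = S_xy / √(S_xx·S_yy) = -8900 / √(7024·28980) = -8900 / √203555520 = -8900 / 14267.2885 = -0.6238
t = r·√(n−2)/√(1−r²) = -0.6238·√11 / √(1−0.389126) = -2.068911 / 0.781584 = -2.647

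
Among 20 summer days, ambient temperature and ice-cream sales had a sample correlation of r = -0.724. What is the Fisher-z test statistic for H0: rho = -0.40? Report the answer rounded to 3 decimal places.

-2.030

Fisher z: atanh(-0.724) = -0.916001, atanh(-0.40) = -0.423649
z = (z_r − z_0)·√(n−3) = (-0.916001 − (-0.423649))·√17 = -0.492352 · 4.123106 = -2.030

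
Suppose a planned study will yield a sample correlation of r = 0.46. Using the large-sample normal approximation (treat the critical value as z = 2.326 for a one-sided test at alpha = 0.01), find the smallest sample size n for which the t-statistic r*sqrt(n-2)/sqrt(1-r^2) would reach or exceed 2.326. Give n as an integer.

23

r√(n−2)/√(1−r²) ≥ 2.326  ⇔  n−2 ≥ (2.326)²·(1−r²)/r²
(1−r²)/r² = (1−0.2116)/0.2116 = 3.7259
n ≥ 2 + 5.410276·3.7259 = 2 + 20.1581 = 22.1581
⌈22.1581⌉ = 23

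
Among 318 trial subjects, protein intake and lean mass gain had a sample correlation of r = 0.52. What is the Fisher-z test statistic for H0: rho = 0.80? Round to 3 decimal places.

Fisher z: atanh(0.52) = 0.576340, atanh(0.80) = 1.098612
z = (z_r − z_0)·√(n−3) = (0.576340 − 1.098612)·√315 = -0.522272 · 17.748239 = -9.269

-9.269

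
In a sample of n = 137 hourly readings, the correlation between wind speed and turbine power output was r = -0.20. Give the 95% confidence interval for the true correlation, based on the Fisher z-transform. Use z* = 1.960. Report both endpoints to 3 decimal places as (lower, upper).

z_r = atanh(-0.20) = -0.202733;  SE = 1/√(n−3) = 1/√134 = 0.086387
z-limits: -0.202733 ± 1.960·0.086387 = -0.202733 ± 0.169319 = [-0.372052, -0.033414]
ρ-limits: (tanh -0.372052, tanh -0.033414) = (-0.356, -0.033)

(-0.356, -0.033)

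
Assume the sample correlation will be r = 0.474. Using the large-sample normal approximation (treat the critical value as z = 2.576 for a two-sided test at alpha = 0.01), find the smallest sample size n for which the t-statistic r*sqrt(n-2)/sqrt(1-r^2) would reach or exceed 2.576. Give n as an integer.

r√(n−2)/√(1−r²) ≥ 2.576  ⇔  n−2 ≥ (2.576)²·(1−r²)/r²
(1−r²)/r² = (1−0.224676)/0.224676 = 3.4509
n ≥ 2 + 6.635776·3.4509 = 2 + 22.8994 = 24.8994
⌈24.8994⌉ = 25

25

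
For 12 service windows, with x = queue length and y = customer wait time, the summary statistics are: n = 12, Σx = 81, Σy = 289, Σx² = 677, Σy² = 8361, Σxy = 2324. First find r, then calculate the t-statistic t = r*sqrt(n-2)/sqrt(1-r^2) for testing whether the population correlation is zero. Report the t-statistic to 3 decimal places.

S_xy = nΣxy − ΣxΣy = 12·2324 − 81·289 = 27888 − 23409 = 4479
S_xx = nΣx² − (Σx)² = 12·677 − 81² = 8124 − 6561 = 1563
S_yy = nΣy² − (Σy)² = 12·8361 − 289² = 100332 − 83521 = 16811
r = S_xy / √(S_xx·S_yy) = 4479 / √(1563·16811) = 4479 / √26275593 = 4479 / 5125.9724 = 0.8738
t = r·√(n−2)/√(1−r²) = 0.8738·√10 / √(1−0.763526) = 2.763198 / 0.486286 = 5.682

5.682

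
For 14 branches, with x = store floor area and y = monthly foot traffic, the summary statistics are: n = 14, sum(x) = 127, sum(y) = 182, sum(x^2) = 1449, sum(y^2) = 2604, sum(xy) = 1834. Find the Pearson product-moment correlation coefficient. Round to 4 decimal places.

S_xy = nΣxy − ΣxΣy = 14·1834 − 127·182 = 25676 − 23114 = 2562
S_xx = nΣx² − (Σx)² = 14·1449 − 127² = 20286 − 16129 = 4157
S_yy = nΣy² − (Σy)² = 14·2604 − 182² = 36456 − 33124 = 3332
r = S_xy / √(S_xx·S_yy) = 2562 / √(4157·3332) = 2562 / √13851124 = 2562 / 3721.7098 = 0.6884

0.6884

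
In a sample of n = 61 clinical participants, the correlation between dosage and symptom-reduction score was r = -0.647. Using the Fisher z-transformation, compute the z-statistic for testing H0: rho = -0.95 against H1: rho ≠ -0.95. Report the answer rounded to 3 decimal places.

Fisher z: atanh(-0.647) = -0.770121, atanh(-0.95) = -1.831781
z = (z_r − z_0)·√(n−3) = (-0.770121 − (-1.831781))·√58 = 1.061660 · 7.615773 = 8.085

8.085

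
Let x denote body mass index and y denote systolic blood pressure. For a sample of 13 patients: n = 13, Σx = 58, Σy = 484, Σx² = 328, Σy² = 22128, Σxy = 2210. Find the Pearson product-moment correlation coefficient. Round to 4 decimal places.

0.0949

S_xy = nΣxy − ΣxΣy = 13·2210 − 58·484 = 28730 − 28072 = 658
S_xx = nΣx² − (Σx)² = 13·328 − 58² = 4264 − 3364 = 900
S_yy = nΣy² − (Σy)² = 13·22128 − 484² = 287664 − 234256 = 53408
r = S_xy / √(S_xx·S_yy) = 658 / √(900·53408) = 658 / √48067200 = 658 / 6933.0513 = 0.0949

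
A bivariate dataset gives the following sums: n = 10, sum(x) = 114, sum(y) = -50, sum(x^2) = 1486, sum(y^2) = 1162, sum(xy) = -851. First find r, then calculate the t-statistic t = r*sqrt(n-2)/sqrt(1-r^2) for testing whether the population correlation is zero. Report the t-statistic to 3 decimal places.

S_xy = nΣxy − ΣxΣy = 10·(-851) − 114·(-50) = -8510 − (-5700) = -2810
S_xx = nΣx² − (Σx)² = 10·1486 − 114² = 14860 − 12996 = 1864
S_yy = nΣy² − (Σy)² = 10·1162 − (-50)² = 11620 − 2500 = 9120
r = S_xy / √(S_xx·S_yy) = -2810 / √(1864·9120) = -2810 / √16999680 = -2810 / 4123.0668 = -0.6815
t = r·√(n−2)/√(1−r²) = -0.6815·√8 / √(1−0.464442) = -1.927573 / 0.731818 = -2.634

-2.634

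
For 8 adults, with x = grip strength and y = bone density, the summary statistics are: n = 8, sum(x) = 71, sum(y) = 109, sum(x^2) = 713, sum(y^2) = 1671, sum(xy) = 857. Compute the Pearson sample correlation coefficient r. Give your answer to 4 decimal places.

-0.8893

Numerator: nΣxy − (Σx)(Σy) = 8·857 − (71)(109) = -883
Denominator: √[(nΣx²−(Σx)²)(nΣy²−(Σy)²)]
  nΣx²−(Σx)² = 8·713 − 5041 = 663;  nΣy²−(Σy)² = 8·1671 − 11881 = 1487
  √(663·1487) = √985881 = 992.9154
r = -883 / 992.9154 = -0.8893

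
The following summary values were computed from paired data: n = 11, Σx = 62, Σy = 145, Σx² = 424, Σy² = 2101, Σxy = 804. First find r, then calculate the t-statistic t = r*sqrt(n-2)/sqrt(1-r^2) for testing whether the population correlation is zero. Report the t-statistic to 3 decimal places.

Numerator: nΣxy − (Σx)(Σy) = 11·804 − (62)(145) = -146
Denominator: √[(nΣx²−(Σx)²)(nΣy²−(Σy)²)]
  nΣx²−(Σx)² = 11·424 − 3844 = 820;  nΣy²−(Σy)² = 11·2101 − 21025 = 2086
  √(820·2086) = √1710520 = 1307.8685
r = -146 / 1307.8685 = -0.1116
t = r·√(n−2)/√(1−r²) = -0.1116·√9 / √(1−0.012455) = -0.334800 / 0.993753 = -0.337

-0.337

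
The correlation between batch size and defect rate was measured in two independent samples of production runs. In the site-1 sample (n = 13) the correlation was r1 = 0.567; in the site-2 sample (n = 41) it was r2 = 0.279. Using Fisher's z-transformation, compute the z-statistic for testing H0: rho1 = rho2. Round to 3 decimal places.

z1 = atanh(0.567) = 0.643090,  z2 = atanh(0.279) = 0.286597
SE = √(1/(n1−3) + 1/(n2−3)) = √(1/10 + 1/38) = √(0.1000000 + 0.0263158) = √0.1263158 = 0.355409
z = (z1 − z2)/SE = (0.643090 − 0.286597) / 0.355409 = 0.356493 / 0.355409 = 1.003

1.003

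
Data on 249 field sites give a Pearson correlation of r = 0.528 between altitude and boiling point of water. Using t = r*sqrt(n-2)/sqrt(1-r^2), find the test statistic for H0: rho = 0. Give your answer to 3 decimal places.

9.771

1 − r² = 1 − 0.278784 = 0.721216;  √(1−r²) = 0.849244
√(n−2) = √247 = 15.716234
t = r·√(n−2)/√(1−r²) = 0.528 · 15.716234 / 0.849244 = 9.771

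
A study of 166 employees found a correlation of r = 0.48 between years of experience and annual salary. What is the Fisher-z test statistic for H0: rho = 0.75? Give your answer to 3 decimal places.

-5.745

z_r = atanh(0.48) = 0.522984,  z_0 = atanh(0.75) = 0.972955
SE = 1/√(n−3) = 1/√163 = 0.078326
z = (z_r − z_0)/SE = (0.522984 − 0.972955) / 0.078326 = -0.449971 / 0.078326 = -5.745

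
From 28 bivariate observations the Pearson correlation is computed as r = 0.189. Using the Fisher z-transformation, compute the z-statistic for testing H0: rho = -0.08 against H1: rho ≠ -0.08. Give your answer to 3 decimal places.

z_r = atanh(0.189) = 0.191300,  z_0 = atanh(-0.08) = -0.080171
SE = 1/√(n−3) = 1/√25 = 0.200000
z = (z_r − z_0)/SE = (0.191300 − (-0.080171)) / 0.200000 = 0.271471 / 0.200000 = 1.357

1.357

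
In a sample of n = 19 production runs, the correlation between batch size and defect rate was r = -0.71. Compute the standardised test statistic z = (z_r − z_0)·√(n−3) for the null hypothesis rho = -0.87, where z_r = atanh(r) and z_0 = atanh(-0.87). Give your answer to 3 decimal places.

1.784

z_r = atanh(-0.71) = -0.887184,  z_0 = atanh(-0.87) = -1.333080
SE = 1/√(n−3) = 1/√16 = 0.250000
z = (z_r − z_0)/SE = (-0.887184 − (-1.333080)) / 0.250000 = 0.445896 / 0.250000 = 1.784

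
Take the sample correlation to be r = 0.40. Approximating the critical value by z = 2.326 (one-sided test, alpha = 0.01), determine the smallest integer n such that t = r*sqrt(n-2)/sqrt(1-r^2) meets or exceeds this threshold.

r√(n−2)/√(1−r²) ≥ 2.326  ⇔  n−2 ≥ (2.326)²·(1−r²)/r²
(1−r²)/r² = (1−0.1600)/0.1600 = 5.2500
n ≥ 2 + 5.410276·5.2500 = 2 + 28.4039 = 30.4039
⌈30.4039⌉ = 31

31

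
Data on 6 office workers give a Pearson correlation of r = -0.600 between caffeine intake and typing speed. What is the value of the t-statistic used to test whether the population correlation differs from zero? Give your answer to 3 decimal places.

-1.500

t = r·√(n−2) / √(1−r²) with r = -0.600, n = 6
  = -0.600·√4 / √(1 − 0.360000)
  = -0.600·2.000000 / 0.800000
  = -1.200000 / 0.800000 = -1.500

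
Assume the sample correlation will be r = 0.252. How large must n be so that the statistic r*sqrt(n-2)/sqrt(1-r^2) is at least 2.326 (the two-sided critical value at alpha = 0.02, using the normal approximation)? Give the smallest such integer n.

82

Need r·√(n−2)/√(1−r²) ≥ 2.326
√(n−2) ≥ 2.326·√(1−0.063504) / 0.252 = 2.326·0.967727 / 0.252 = 8.9323
n−2 ≥ 79.7860  ⇒  n ≥ 81.7860
Smallest integer n = 82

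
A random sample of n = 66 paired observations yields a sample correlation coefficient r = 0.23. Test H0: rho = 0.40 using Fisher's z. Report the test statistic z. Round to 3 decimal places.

Fisher z: atanh(0.23) = 0.234189, atanh(0.40) = 0.423649
z = (z_r − z_0)·√(n−3) = (0.234189 − 0.423649)·√63 = -0.189460 · 7.937254 = -1.504

-1.504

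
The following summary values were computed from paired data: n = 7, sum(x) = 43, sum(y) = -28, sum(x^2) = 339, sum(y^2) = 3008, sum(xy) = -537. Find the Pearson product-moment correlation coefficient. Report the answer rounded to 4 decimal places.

Numerator: nΣxy − (Σx)(Σy) = 7·(-537) − (43)(-28) = -2555
Denominator: √[(nΣx²−(Σx)²)(nΣy²−(Σy)²)]
  nΣx²−(Σx)² = 7·339 − 1849 = 524;  nΣy²−(Σy)² = 7·3008 − 784 = 20272
  √(524·20272) = √10622528 = 3259.2220
r = -2555 / 3259.2220 = -0.7839

-0.7839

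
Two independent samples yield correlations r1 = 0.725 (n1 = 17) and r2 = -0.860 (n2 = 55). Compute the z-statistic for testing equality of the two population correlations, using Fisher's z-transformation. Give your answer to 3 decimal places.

7.345

z1 = atanh(0.725) = 0.918106,  z2 = atanh(-0.860) = -1.293345
SE = √(1/(n1−3) + 1/(n2−3)) = √(1/14 + 1/52) = √(0.0714286 + 0.0192308) = √0.0906594 = 0.301097
z = (z1 − z2)/SE = (0.918106 − (-1.293345)) / 0.301097 = 2.211451 / 0.301097 = 7.345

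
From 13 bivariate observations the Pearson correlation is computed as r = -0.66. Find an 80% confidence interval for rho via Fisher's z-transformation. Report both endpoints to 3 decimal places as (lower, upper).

z_r = atanh(-0.66) = -0.792814;  SE = 1/√(n−3) = 1/√10 = 0.316228
z-limits: -0.792814 ± 1.282·0.316228 = -0.792814 ± 0.405404 = [-1.198218, -0.387410]
ρ-limits: (tanh -1.198218, tanh -0.387410) = (-0.833, -0.369)

(-0.833, -0.369)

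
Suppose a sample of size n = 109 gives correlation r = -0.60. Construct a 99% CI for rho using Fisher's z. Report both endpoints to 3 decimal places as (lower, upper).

(-0.737, -0.416)

Fisher z: z_r = atanh(r) = ½·ln((1+(-0.60))/(1−(-0.60))) = -0.693147
SE(z) = 1/√(n−3) = 1/√106 = 0.097129
99% ⇒ z* = 2.576; margin = 2.576·0.097129 = 0.250204
CI on z-scale: (-0.943351, -0.442943)
Back-transform: tanh(-0.943351) = -0.736758, tanh(-0.442943) = -0.416081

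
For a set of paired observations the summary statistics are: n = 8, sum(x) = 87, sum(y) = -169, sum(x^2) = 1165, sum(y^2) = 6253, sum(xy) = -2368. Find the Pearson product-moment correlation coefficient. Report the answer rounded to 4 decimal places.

-0.6918

Numerator: nΣxy − (Σx)(Σy) = 8·(-2368) − (87)(-169) = -4241
Denominator: √[(nΣx²−(Σx)²)(nΣy²−(Σy)²)]
  nΣx²−(Σx)² = 8·1165 − 7569 = 1751;  nΣy²−(Σy)² = 8·6253 − 28561 = 21463
  √(1751·21463) = √37581713 = 6130.3926
r = -4241 / 6130.3926 = -0.6918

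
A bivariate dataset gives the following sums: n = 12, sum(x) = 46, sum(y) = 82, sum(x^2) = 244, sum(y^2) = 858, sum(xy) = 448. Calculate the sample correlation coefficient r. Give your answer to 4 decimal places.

0.9418

Numerator: nΣxy − (Σx)(Σy) = 12·448 − (46)(82) = 1604
Denominator: √[(nΣx²−(Σx)²)(nΣy²−(Σy)²)]
  nΣx²−(Σx)² = 12·244 − 2116 = 812;  nΣy²−(Σy)² = 12·858 − 6724 = 3572
  √(812·3572) = √2900464 = 1703.0749
r = 1604 / 1703.0749 = 0.9418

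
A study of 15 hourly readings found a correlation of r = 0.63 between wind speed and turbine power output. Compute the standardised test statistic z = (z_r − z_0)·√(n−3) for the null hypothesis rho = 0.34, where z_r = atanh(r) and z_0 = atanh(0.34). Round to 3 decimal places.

1.342

Fisher z: atanh(0.63) = 0.741416, atanh(0.34) = 0.354093
z = (z_r − z_0)·√(n−3) = (0.741416 − 0.354093)·√12 = 0.387323 · 3.464102 = 1.342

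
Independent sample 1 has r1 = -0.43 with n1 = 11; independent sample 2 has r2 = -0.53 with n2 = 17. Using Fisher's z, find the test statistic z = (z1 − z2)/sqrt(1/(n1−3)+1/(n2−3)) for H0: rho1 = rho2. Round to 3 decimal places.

z1 = atanh(-0.43) = -0.459897,  z2 = atanh(-0.53) = -0.590145
SE = √(1/(n1−3) + 1/(n2−3)) = √(1/8 + 1/14) = √(0.1250000 + 0.0714286) = √0.1964286 = 0.443203
z = (z1 − z2)/SE = (-0.459897 − (-0.590145)) / 0.443203 = 0.130248 / 0.443203 = 0.294

0.294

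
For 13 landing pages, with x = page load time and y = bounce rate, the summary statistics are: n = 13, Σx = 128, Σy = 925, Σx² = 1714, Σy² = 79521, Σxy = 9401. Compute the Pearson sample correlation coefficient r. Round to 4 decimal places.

0.1176

Numerator: nΣxy − (Σx)(Σy) = 13·9401 − (128)(925) = 3813
Denominator: √[(nΣx²−(Σx)²)(nΣy²−(Σy)²)]
  nΣx²−(Σx)² = 13·1714 − 16384 = 5898;  nΣy²−(Σy)² = 13·79521 − 855625 = 178148
  √(5898·178148) = √1050716904 = 32414.7637
r = 3813 / 32414.7637 = 0.1176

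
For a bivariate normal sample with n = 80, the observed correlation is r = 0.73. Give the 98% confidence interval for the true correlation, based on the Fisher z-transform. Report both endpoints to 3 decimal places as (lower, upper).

(0.581, 0.832)

Fisher z: z_r = atanh(r) = ½·ln((1+0.73)/(1−0.73)) = 0.928727
SE(z) = 1/√(n−3) = 1/√77 = 0.113961
98% ⇒ z* = 2.326; margin = 2.326·0.113961 = 0.265073
CI on z-scale: (0.663654, 1.193800)
Back-transform: tanh(0.663654) = 0.580790, tanh(1.193800) = 0.831754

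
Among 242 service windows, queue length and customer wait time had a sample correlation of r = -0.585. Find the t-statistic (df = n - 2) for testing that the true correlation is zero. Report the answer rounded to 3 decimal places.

t = r·√(n−2) / √(1−r²) with r = -0.585, n = 242
  = -0.585·√240 / √(1 − 0.342225)
  = -0.585·15.491933 / 0.811033
  = -9.062781 / 0.811033 = -11.174

-11.174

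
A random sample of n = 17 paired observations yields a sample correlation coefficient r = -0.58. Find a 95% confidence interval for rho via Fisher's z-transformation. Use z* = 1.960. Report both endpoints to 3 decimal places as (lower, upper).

Fisher z: z_r = atanh(r) = ½·ln((1+(-0.58))/(1−(-0.58))) = -0.662463
SE(z) = 1/√(n−3) = 1/√14 = 0.267261
95% ⇒ z* = 1.960; margin = 1.960·0.267261 = 0.523832
CI on z-scale: (-1.186295, -0.138631)
Back-transform: tanh(-1.186295) = -0.829426, tanh(-0.138631) = -0.137750

(-0.829, -0.138)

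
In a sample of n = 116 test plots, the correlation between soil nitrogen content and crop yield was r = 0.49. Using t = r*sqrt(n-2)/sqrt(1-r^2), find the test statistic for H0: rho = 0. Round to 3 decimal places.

1 − r² = 1 − 0.2401 = 0.7599;  √(1−r²) = 0.871722
√(n−2) = √114 = 10.677078
t = r·√(n−2)/√(1−r²) = 0.49 · 10.677078 / 0.871722 = 6.002

6.002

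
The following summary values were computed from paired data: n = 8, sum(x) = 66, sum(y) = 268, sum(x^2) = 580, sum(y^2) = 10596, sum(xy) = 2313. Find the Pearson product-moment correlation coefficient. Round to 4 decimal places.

S_xy = nΣxy − ΣxΣy = 8·2313 − 66·268 = 18504 − 17688 = 816
S_xx = nΣx² − (Σx)² = 8·580 − 66² = 4640 − 4356 = 284
S_yy = nΣy² − (Σy)² = 8·10596 − 268² = 84768 − 71824 = 12944
r = S_xy / √(S_xx·S_yy) = 816 / √(284·12944) = 816 / √3676096 = 816 / 1917.3148 = 0.4256

0.4256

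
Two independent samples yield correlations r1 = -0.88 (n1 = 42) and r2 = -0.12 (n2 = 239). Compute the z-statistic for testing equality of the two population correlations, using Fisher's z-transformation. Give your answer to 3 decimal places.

Fisher z-transforms: z1 = atanh(-0.88) = -1.375768, z2 = atanh(-0.12) = -0.120581; difference d = -1.255187
Var(d) = 1/39 + 1/236 = 0.0256410 + 0.0042373 = 0.0298783
z = d/√Var(d) = -1.255187 / √0.0298783 = -1.255187 / 0.172853 = -7.262

-7.262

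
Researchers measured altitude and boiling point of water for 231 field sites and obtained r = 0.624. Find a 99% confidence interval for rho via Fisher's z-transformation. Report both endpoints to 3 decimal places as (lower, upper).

(0.509, 0.717)

z_r = atanh(0.624) = 0.731529;  SE = 1/√(n−3) = 1/√228 = 0.066227
z-limits: 0.731529 ± 2.576·0.066227 = 0.731529 ± 0.170601 = [0.560928, 0.902130]
ρ-limits: (tanh 0.560928, tanh 0.902130) = (0.509, 0.717)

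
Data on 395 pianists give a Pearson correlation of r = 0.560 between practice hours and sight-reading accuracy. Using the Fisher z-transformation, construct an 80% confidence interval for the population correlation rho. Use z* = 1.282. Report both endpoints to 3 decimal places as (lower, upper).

(0.514, 0.603)

z_r = atanh(0.560) = 0.632833;  SE = 1/√(n−3) = 1/√392 = 0.050508
z-limits: 0.632833 ± 1.282·0.050508 = 0.632833 ± 0.064751 = [0.568082, 0.697584]
ρ-limits: (tanh 0.568082, tanh 0.697584) = (0.514, 0.603)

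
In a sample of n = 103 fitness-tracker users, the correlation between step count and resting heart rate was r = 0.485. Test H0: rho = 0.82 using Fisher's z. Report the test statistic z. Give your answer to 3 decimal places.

z_r = atanh(0.485) = 0.529502,  z_0 = atanh(0.82) = 1.156817
SE = 1/√(n−3) = 1/√100 = 0.100000
z = (z_r − z_0)/SE = (0.529502 − 1.156817) / 0.100000 = -0.627315 / 0.100000 = -6.273

-6.273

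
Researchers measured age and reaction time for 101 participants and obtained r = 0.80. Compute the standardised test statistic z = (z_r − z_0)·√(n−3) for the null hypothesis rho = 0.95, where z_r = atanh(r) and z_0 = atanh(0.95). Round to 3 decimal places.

z_r = atanh(0.80) = 1.098612,  z_0 = atanh(0.95) = 1.831781
SE = 1/√(n−3) = 1/√98 = 0.101015
z = (z_r − z_0)/SE = (1.098612 − 1.831781) / 0.101015 = -0.733169 / 0.101015 = -7.258

-7.258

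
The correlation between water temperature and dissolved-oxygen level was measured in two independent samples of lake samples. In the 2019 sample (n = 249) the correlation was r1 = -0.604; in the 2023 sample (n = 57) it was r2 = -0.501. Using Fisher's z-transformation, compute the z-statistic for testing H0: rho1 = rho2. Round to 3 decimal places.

z1 = atanh(-0.604) = -0.699421,  z2 = atanh(-0.501) = -0.550640
SE = √(1/(n1−3) + 1/(n2−3)) = √(1/246 + 1/54) = √(0.0040650 + 0.0185185) = √0.0225835 = 0.150278
z = (z1 − z2)/SE = (-0.699421 − (-0.550640)) / 0.150278 = -0.148781 / 0.150278 = -0.990

-0.990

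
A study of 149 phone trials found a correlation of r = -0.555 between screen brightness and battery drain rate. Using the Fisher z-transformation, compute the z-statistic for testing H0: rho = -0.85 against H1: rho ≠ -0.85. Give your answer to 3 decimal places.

Fisher z: atanh(-0.555) = -0.625578, atanh(-0.85) = -1.256153
z = (z_r − z_0)·√(n−3) = (-0.625578 − (-1.256153))·√146 = 0.630575 · 12.083046 = 7.619

7.619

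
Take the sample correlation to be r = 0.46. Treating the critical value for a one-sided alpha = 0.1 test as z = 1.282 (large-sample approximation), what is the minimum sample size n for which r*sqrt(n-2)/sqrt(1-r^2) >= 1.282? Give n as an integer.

Need r·√(n−2)/√(1−r²) ≥ 1.282
√(n−2) ≥ 1.282·√(1−0.2116) / 0.46 = 1.282·0.887919 / 0.46 = 2.4746
n−2 ≥ 6.1236  ⇒  n ≥ 8.1236
Smallest integer n = 9

9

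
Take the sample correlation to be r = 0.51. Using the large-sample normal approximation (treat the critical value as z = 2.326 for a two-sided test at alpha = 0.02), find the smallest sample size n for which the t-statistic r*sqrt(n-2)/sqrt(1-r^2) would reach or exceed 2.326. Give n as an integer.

18

Need r·√(n−2)/√(1−r²) ≥ 2.326
√(n−2) ≥ 2.326·√(1−0.2601) / 0.51 = 2.326·0.860174 / 0.51 = 3.9231
n−2 ≥ 15.3907  ⇒  n ≥ 17.3907
Smallest integer n = 18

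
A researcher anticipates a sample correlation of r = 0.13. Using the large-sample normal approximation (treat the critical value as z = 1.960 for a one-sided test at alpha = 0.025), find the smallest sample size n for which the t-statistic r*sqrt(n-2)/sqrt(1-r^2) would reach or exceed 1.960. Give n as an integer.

226

r√(n−2)/√(1−r²) ≥ 1.960  ⇔  n−2 ≥ (1.960)²·(1−r²)/r²
(1−r²)/r² = (1−0.0169)/0.0169 = 58.1716
n ≥ 2 + 3.8416·58.1716 = 2 + 223.4720 = 225.4720
⌈225.4720⌉ = 226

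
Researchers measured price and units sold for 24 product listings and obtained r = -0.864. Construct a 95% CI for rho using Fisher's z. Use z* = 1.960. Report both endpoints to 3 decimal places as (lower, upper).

z_r = atanh(-0.864) = -1.308913;  SE = 1/√(n−3) = 1/√21 = 0.218218
z-limits: -1.308913 ± 1.960·0.218218 = -1.308913 ± 0.427707 = [-1.736620, -0.881206]
ρ-limits: (tanh -1.736620, tanh -0.881206) = (-0.940, -0.707)

(-0.940, -0.707)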